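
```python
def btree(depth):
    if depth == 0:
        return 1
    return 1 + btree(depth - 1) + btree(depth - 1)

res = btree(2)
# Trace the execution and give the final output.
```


btree(2)
= 1 + btree(1) + btree(1)
= 1 + 2 * btree(1)
btree(k) = 2^(k+1) - 1
btree(0) = 1
btree(1) = 3
btree(2) = 7
btree(2) = 2^3 - 1 = 7


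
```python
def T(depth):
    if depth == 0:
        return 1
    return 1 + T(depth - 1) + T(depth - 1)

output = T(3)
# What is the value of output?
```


T(3)
= 1 + T(2) + T(2)
= 1 + 2 * T(2)
T(k) = 2^(k+1) - 1
T(0) = 1
T(1) = 3
T(2) = 7
T(3) = 15
T(3) = 2^4 - 1 = 15


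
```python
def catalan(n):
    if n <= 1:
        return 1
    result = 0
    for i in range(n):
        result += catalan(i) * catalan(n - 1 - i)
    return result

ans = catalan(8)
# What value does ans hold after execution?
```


catalan(8)
= sum of catalan(i) * catalan(8-1-i) for i in 0..7
First compute sub-values bottom-up:
  catalan(0) = 1, catalan(1) = 1
  catalan(2) = 1*1 + 1*1 = 2
  catalan(3) = 1*2 + 1*1 + 2*1 = 5
  catalan(4) = 1*5 + 1*2 + 2*1 + 5*1 = 14
  catalan(5) = 1*14 + 1*5 + 2*2 + 5*1 + 14*1 = 42
  catalan(6) = 1*42 + 1*14 + 2*5 + 5*2 + 14*1 + 42*1 = 132
  catalan(7) = 1*132 + 1*42 + 2*14 + 5*5 + 14*2 + 42*1 + 132*1 = 429
Now catalan(8):
  catalan(0)*catalan(7) = 1*429 = 429
  catalan(1)*catalan(6) = 1*132 = 132
  catalan(2)*catalan(5) = 2*42 = 84
  catalan(3)*catalan(4) = 5*14 = 70
  catalan(4)*catalan(3) = 14*5 = 70
  catalan(5)*catalan(2) = 42*2 = 84
  catalan(6)*catalan(1) = 132*1 = 132
  catalan(7)*catalan(0) = 429*1 = 429
= 429 + 132 + 84 + 70 + 70 + 84 + 132 + 429
= 1430


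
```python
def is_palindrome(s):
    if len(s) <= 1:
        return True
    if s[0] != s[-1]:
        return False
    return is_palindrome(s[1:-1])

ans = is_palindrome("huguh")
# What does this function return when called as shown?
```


is_palindrome("huguh")
"huguh": s[0]='h' == s[-1]='h' -> is_palindrome("ugu")
"ugu": s[0]='u' == s[-1]='u' -> is_palindrome("g")
"g": len <= 1 -> True
= True


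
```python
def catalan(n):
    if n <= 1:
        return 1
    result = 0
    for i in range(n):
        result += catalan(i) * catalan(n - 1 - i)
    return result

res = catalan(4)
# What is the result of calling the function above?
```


catalan(4)
= sum of catalan(i) * catalan(4-1-i) for i in 0..3
First compute sub-values bottom-up:
  catalan(0) = 1, catalan(1) = 1
  catalan(2) = 1*1 + 1*1 = 2
  catalan(3) = 1*2 + 1*1 + 2*1 = 5
Now catalan(4):
  catalan(0)*catalan(3) = 1*5 = 5
  catalan(1)*catalan(2) = 1*2 = 2
  catalan(2)*catalan(1) = 2*1 = 2
  catalan(3)*catalan(0) = 5*1 = 5
= 5 + 2 + 2 + 5
= 14


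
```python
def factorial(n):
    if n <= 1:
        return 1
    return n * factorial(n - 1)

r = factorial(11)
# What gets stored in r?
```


factorial(11)
= 11 * factorial(10)
= 11 * 10 * factorial(9)
= 11 * 10 * 9 * factorial(8)
= 11 * 10 * 9 * 8 * factorial(7)
= 11 * 10 * 9 * 8 * 7 * factorial(6)
= 11 * 10 * 9 * 8 * 7 * 6 * factorial(5)
= 11 * 10 * 9 * 8 * 7 * 6 * 5 * factorial(4)
= 11 * 10 * 9 * 8 * 7 * 6 * 5 * 4 * factorial(3)
= 11 * 10 * 9 * 8 * 7 * 6 * 5 * 4 * 3 * factorial(2)
= 11 * 10 * 9 * 8 * 7 * 6 * 5 * 4 * 3 * 2 * factorial(1)
= 11 * 10 * 9 * 8 * 7 * 6 * 5 * 4 * 3 * 2 * 1
= 39916800


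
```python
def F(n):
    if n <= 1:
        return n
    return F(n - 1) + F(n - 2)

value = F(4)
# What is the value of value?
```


F(4)
= F(3) + F(2)
= (F(2) + F(1)) + F(2)
Computing bottom-up: F(0)=0, F(1)=1, F(2)=1, F(3)=2, F(4)=3
= 3


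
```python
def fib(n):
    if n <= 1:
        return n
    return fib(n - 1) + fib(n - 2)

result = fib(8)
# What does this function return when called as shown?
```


fib(8)
= fib(7) + fib(6)
= (fib(6) + fib(5)) + fib(6)
Computing bottom-up: fib(0)=0, fib(1)=1, fib(2)=1, fib(3)=2, fib(4)=3, fib(5)=5, fib(6)=8, fib(7)=13, fib(8)=21
= 21


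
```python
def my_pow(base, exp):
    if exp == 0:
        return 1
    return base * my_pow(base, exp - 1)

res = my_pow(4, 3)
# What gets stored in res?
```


my_pow(4, 3)
= 4 * my_pow(4, 2)
= 4 * 4 * my_pow(4, 1)
= 4 * 4 * 4 * my_pow(4, 0)
= 4 * 4 * 4 * 1
= 64


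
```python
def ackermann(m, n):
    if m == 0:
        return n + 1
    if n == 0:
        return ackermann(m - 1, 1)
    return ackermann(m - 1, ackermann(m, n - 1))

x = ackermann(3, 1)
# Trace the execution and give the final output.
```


ackermann(3, 1)
= ackermann(2, ackermann(3, 0))
First compute ackermann(3, 0) = 5
= ackermann(2, 5)
= 13


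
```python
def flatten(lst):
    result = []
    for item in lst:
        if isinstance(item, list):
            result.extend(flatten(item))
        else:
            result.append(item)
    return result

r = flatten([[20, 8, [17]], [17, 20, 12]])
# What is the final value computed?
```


flatten([[20, 8, [17]], [17, 20, 12]])
Processing each element:
  [20, 8, [17]] is a list -> flatten recursively -> [20, 8, 17]
  [17, 20, 12] is a list -> flatten recursively -> [17, 20, 12]
= [20, 8, 17, 17, 20, 12]


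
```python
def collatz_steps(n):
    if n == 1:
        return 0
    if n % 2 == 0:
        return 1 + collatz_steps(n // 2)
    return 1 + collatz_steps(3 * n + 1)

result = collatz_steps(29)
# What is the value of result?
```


collatz_steps(29)
29 is odd -> 3*29+1 = 88 -> collatz_steps(88)
88 is even -> collatz_steps(44)
44 is even -> collatz_steps(22)
22 is even -> collatz_steps(11)
11 is odd -> 3*11+1 = 34 -> collatz_steps(34)
34 is even -> collatz_steps(17)
17 is odd -> 3*17+1 = 52 -> collatz_steps(52)
52 is even -> collatz_steps(26)
26 is even -> collatz_steps(13)
13 is odd -> 3*13+1 = 40 -> collatz_steps(40)
40 is even -> collatz_steps(20)
20 is even -> collatz_steps(10)
10 is even -> collatz_steps(5)
5 is odd -> 3*5+1 = 16 -> collatz_steps(16)
16 is even -> collatz_steps(8)
8 is even -> collatz_steps(4)
4 is even -> collatz_steps(2)
2 is even -> collatz_steps(1)
Reached 1 after 18 steps
= 18


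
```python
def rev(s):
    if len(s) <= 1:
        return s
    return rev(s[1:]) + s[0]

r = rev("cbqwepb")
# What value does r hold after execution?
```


rev("cbqwepb")
= rev("bqwepb") + "c"
= rev("qwepb") + "b" + "c"
= rev("wepb") + "q" + "b" + "c"
= rev("epb") + "w" + "q" + "b" + "c"
= rev("pb") + "e" + "w" + "q" + "b" + "c"
= rev("b") + "p" + "e" + "w" + "q" + "b" + "c"
= "b" + "p" + "e" + "w" + "q" + "b" + "c"
= "bpewqbc"


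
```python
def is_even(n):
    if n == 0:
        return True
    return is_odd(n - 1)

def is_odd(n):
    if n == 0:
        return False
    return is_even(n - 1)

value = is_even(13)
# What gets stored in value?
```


is_even(13)
= is_odd(12)
= is_even(11)
= is_odd(10)
= is_even(9)
= is_odd(8)
= is_even(7)
= is_odd(6)
= is_even(5)
= is_odd(4)
= is_even(3)
= is_odd(2)
= is_even(1)
= is_odd(0)
n == 0: return False
= False


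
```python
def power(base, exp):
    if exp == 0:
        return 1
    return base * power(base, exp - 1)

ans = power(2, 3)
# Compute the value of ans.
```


power(2, 3)
= 2 * power(2, 2)
= 2 * 2 * power(2, 1)
= 2 * 2 * 2 * power(2, 0)
= 2 * 2 * 2 * 1
= 8


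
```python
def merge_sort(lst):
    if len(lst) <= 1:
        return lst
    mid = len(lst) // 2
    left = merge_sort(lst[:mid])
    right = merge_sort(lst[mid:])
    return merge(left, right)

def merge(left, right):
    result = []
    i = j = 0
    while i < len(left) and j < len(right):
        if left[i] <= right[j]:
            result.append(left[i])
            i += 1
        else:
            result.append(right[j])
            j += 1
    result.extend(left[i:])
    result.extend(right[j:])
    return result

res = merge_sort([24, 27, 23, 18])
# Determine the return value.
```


merge_sort([24, 27, 23, 18])
Split into [24, 27] and [23, 18]
Left sorted: [24, 27]
Right sorted: [18, 23]
Merge [24, 27] and [18, 23]
= [18, 23, 24, 27]


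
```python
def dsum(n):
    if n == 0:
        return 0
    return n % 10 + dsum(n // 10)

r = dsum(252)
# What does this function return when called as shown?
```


dsum(252)
= 2 + dsum(25)
= 2 + 5 + dsum(2)
= 2 + 5 + 2 + dsum(0)
= 2 + 5 + 2 + 0
= 9


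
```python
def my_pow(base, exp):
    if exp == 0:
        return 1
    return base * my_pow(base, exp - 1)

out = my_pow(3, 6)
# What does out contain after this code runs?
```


my_pow(3, 6)
= 3 * my_pow(3, 5)
= 3 * 3 * my_pow(3, 4)
= 3 * 3 * 3 * my_pow(3, 3)
= 3 * 3 * 3 * 3 * my_pow(3, 2)
= 3 * 3 * 3 * 3 * 3 * my_pow(3, 1)
= 3 * 3 * 3 * 3 * 3 * 3 * my_pow(3, 0)
= 3 * 3 * 3 * 3 * 3 * 3 * 1
= 729


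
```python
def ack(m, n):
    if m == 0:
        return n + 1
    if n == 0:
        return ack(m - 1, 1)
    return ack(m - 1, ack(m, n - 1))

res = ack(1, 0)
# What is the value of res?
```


ack(1, 0)
n == 0: return ack(0, 1)
= ack(0, 1) = 2
= 2


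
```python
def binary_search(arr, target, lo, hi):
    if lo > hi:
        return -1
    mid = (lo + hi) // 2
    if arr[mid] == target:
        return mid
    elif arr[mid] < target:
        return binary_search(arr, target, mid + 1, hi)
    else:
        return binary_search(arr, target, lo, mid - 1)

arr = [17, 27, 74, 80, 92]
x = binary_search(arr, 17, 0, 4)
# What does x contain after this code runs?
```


binary_search(arr, 17, 0, 4)
lo=0, hi=4, mid=2, arr[mid]=74
74 > 17, search left half
lo=0, hi=1, mid=0, arr[mid]=17
arr[0] == 17, found at index 0
= 0


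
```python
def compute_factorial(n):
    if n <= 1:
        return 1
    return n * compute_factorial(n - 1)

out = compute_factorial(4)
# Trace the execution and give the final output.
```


compute_factorial(4)
= 4 * compute_factorial(3)
= 4 * 3 * compute_factorial(2)
= 4 * 3 * 2 * compute_factorial(1)
= 4 * 3 * 2 * 1
= 24


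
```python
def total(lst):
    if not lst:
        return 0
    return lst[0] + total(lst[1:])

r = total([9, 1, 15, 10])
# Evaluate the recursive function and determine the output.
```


total([9, 1, 15, 10])
= 9 + total([1, 15, 10])
= 9 + 1 + total([15, 10])
= 9 + 1 + 15 + total([10])
= 9 + 1 + 15 + 10 + total([])
= 9 + 1 + 15 + 10 + 0
= 35


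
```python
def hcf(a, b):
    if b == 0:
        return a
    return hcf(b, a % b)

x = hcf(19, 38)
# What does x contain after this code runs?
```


hcf(19, 38)
= hcf(38, 19 % 38) = hcf(38, 19)
= hcf(19, 38 % 19) = hcf(19, 0)
b == 0, return a = 19


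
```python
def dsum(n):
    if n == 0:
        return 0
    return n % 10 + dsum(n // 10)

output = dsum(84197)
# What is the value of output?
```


dsum(84197)
= 7 + dsum(8419)
= 7 + 9 + dsum(841)
= 7 + 9 + 1 + dsum(84)
= 7 + 9 + 1 + 4 + dsum(8)
= 7 + 9 + 1 + 4 + 8 + dsum(0)
= 7 + 9 + 1 + 4 + 8 + 0
= 29


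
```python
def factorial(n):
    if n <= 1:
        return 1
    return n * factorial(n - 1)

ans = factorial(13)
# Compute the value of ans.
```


factorial(13)
= 13 * factorial(12)
= 13 * 12 * factorial(11)
= 13 * 12 * 11 * factorial(10)
= 13 * 12 * 11 * 10 * factorial(9)
= 13 * 12 * 11 * 10 * 9 * factorial(8)
= 13 * 12 * 11 * 10 * 9 * 8 * factorial(7)
= 13 * 12 * 11 * 10 * 9 * 8 * 7 * factorial(6)
= 13 * 12 * 11 * 10 * 9 * 8 * 7 * 6 * factorial(5)
= 13 * 12 * 11 * 10 * 9 * 8 * 7 * 6 * 5 * factorial(4)
= 13 * 12 * 11 * 10 * 9 * 8 * 7 * 6 * 5 * 4 * factorial(3)
= 13 * 12 * 11 * 10 * 9 * 8 * 7 * 6 * 5 * 4 * 3 * factorial(2)
= 13 * 12 * 11 * 10 * 9 * 8 * 7 * 6 * 5 * 4 * 3 * 2 * factorial(1)
= 13 * 12 * 11 * 10 * 9 * 8 * 7 * 6 * 5 * 4 * 3 * 2 * 1
= 6227020800


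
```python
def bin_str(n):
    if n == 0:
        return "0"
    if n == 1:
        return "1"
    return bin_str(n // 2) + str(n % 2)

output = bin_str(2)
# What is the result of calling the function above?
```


bin_str(2)
= bin_str(1) + "0"
= "1" + "0"
= "10"


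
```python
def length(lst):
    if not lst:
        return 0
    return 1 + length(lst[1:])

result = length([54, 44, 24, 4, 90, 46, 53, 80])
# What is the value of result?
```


length([54, 44, 24, 4, 90, 46, 53, 80])
= 1 + length([44, 24, 4, 90, 46, 53, 80])
= 1 + 1 + length([24, 4, 90, 46, 53, 80])
= 1 + 1 + 1 + length([4, 90, 46, 53, 80])
= 1 + 1 + 1 + 1 + length([90, 46, 53, 80])
= 1 + 1 + 1 + 1 + 1 + length([46, 53, 80])
= 1 + 1 + 1 + 1 + 1 + 1 + length([53, 80])
= 1 + 1 + 1 + 1 + 1 + 1 + 1 + length([80])
= 1 + 1 + 1 + 1 + 1 + 1 + 1 + 1 + length([])
= 1 + 1 + 1 + 1 + 1 + 1 + 1 + 1 + 0
= 8


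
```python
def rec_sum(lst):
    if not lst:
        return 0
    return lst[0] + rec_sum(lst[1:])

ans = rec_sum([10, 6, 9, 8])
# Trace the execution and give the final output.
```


rec_sum([10, 6, 9, 8])
= 10 + rec_sum([6, 9, 8])
= 10 + 6 + rec_sum([9, 8])
= 10 + 6 + 9 + rec_sum([8])
= 10 + 6 + 9 + 8 + rec_sum([])
= 10 + 6 + 9 + 8 + 0
= 33


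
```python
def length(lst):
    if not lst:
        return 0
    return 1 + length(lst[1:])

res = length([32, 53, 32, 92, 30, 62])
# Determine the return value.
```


length([32, 53, 32, 92, 30, 62])
= 1 + length([53, 32, 92, 30, 62])
= 1 + 1 + length([32, 92, 30, 62])
= 1 + 1 + 1 + length([92, 30, 62])
= 1 + 1 + 1 + 1 + length([30, 62])
= 1 + 1 + 1 + 1 + 1 + length([62])
= 1 + 1 + 1 + 1 + 1 + 1 + length([])
= 1 + 1 + 1 + 1 + 1 + 1 + 0
= 6


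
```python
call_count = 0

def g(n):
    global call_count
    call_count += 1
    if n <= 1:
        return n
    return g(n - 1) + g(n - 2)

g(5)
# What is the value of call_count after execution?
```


g(5) calls g(4) and g(3); each non-base call branches into two more.
Let C(k) = total number of calls made by g(k), including the call to g(k) itself.
Base cases: C(0) = 1, C(1) = 1
Recurrence: C(k) = 1 + C(k-1) + C(k-2)
  C(2) = 1 + C(1) + C(0) = 1 + 1 + 1 = 3
  C(3) = 1 + C(2) + C(1) = 1 + 3 + 1 = 5
  C(4) = 1 + C(3) + C(2) = 1 + 5 + 3 = 9
  C(5) = 1 + C(4) + C(3) = 1 + 9 + 5 = 15
Total calls = C(5) = 15


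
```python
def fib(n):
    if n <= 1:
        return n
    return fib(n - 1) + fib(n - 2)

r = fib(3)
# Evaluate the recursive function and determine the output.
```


fib(3)
= fib(2) + fib(1)
Computing bottom-up: fib(0)=0, fib(1)=1, fib(2)=1, fib(3)=2
= 2


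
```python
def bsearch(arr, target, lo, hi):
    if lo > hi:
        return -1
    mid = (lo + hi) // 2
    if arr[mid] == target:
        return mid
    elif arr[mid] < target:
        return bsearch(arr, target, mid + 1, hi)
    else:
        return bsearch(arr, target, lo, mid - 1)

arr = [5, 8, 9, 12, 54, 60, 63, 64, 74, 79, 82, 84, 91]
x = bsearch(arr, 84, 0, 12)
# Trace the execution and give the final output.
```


bsearch(arr, 84, 0, 12)
lo=0, hi=12, mid=6, arr[mid]=63
63 < 84, search right half
lo=7, hi=12, mid=9, arr[mid]=79
79 < 84, search right half
lo=10, hi=12, mid=11, arr[mid]=84
arr[11] == 84, found at index 11
= 11


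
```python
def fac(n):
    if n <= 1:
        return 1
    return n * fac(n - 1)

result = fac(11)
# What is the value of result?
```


fac(11)
= 11 * fac(10)
= 11 * 10 * fac(9)
= 11 * 10 * 9 * fac(8)
= 11 * 10 * 9 * 8 * fac(7)
= 11 * 10 * 9 * 8 * 7 * fac(6)
= 11 * 10 * 9 * 8 * 7 * 6 * fac(5)
= 11 * 10 * 9 * 8 * 7 * 6 * 5 * fac(4)
= 11 * 10 * 9 * 8 * 7 * 6 * 5 * 4 * fac(3)
= 11 * 10 * 9 * 8 * 7 * 6 * 5 * 4 * 3 * fac(2)
= 11 * 10 * 9 * 8 * 7 * 6 * 5 * 4 * 3 * 2 * fac(1)
= 11 * 10 * 9 * 8 * 7 * 6 * 5 * 4 * 3 * 2 * 1
= 39916800


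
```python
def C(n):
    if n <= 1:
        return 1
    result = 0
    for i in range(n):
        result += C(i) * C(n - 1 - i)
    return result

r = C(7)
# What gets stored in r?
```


C(7)
= sum of C(i) * C(7-1-i) for i in 0..6
First compute sub-values bottom-up:
  C(0) = 1, C(1) = 1
  C(2) = 1*1 + 1*1 = 2
  C(3) = 1*2 + 1*1 + 2*1 = 5
  C(4) = 1*5 + 1*2 + 2*1 + 5*1 = 14
  C(5) = 1*14 + 1*5 + 2*2 + 5*1 + 14*1 = 42
  C(6) = 1*42 + 1*14 + 2*5 + 5*2 + 14*1 + 42*1 = 132
Now C(7):
  C(0)*C(6) = 1*132 = 132
  C(1)*C(5) = 1*42 = 42
  C(2)*C(4) = 2*14 = 28
  C(3)*C(3) = 5*5 = 25
  C(4)*C(2) = 14*2 = 28
  C(5)*C(1) = 42*1 = 42
  C(6)*C(0) = 132*1 = 132
= 132 + 42 + 28 + 25 + 28 + 42 + 132
= 429


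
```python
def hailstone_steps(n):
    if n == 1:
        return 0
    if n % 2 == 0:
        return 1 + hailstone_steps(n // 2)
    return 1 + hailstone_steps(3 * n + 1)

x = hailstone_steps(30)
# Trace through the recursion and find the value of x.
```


hailstone_steps(30)
30 is even -> hailstone_steps(15)
15 is odd -> 3*15+1 = 46 -> hailstone_steps(46)
46 is even -> hailstone_steps(23)
23 is odd -> 3*23+1 = 70 -> hailstone_steps(70)
70 is even -> hailstone_steps(35)
35 is odd -> 3*35+1 = 106 -> hailstone_steps(106)
106 is even -> hailstone_steps(53)
53 is odd -> 3*53+1 = 160 -> hailstone_steps(160)
160 is even -> hailstone_steps(80)
80 is even -> hailstone_steps(40)
40 is even -> hailstone_steps(20)
20 is even -> hailstone_steps(10)
10 is even -> hailstone_steps(5)
5 is odd -> 3*5+1 = 16 -> hailstone_steps(16)
16 is even -> hailstone_steps(8)
8 is even -> hailstone_steps(4)
4 is even -> hailstone_steps(2)
2 is even -> hailstone_steps(1)
Reached 1 after 18 steps
= 18


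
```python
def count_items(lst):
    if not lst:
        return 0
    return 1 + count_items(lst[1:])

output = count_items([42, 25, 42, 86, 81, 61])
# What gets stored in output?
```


count_items([42, 25, 42, 86, 81, 61])
= 1 + count_items([25, 42, 86, 81, 61])
= 1 + 1 + count_items([42, 86, 81, 61])
= 1 + 1 + 1 + count_items([86, 81, 61])
= 1 + 1 + 1 + 1 + count_items([81, 61])
= 1 + 1 + 1 + 1 + 1 + count_items([61])
= 1 + 1 + 1 + 1 + 1 + 1 + count_items([])
= 1 + 1 + 1 + 1 + 1 + 1 + 0
= 6


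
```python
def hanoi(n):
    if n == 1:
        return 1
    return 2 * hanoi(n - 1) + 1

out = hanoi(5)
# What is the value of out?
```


hanoi(5)
= 2 * hanoi(4) + 1
= 2 * (2 * hanoi(3) + 1) + 1
= 2 * (2 * (2 * hanoi(2) + 1) + 1) + 1
= 2 * (2 * (2 * (2 * hanoi(1) + 1) + 1) + 1) + 1
Now compute bottom-up:
hanoi(1) = 1
hanoi(2) = 2 * 1 + 1 = 3
hanoi(3) = 2 * 3 + 1 = 7
hanoi(4) = 2 * 7 + 1 = 15
hanoi(5) = 2 * 15 + 1 = 31
= 31


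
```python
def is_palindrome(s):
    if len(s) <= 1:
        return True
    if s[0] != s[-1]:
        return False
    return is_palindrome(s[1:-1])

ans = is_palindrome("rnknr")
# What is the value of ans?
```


is_palindrome("rnknr")
"rnknr": s[0]='r' == s[-1]='r' -> is_palindrome("nkn")
"nkn": s[0]='n' == s[-1]='n' -> is_palindrome("k")
"k": len <= 1 -> True
= True


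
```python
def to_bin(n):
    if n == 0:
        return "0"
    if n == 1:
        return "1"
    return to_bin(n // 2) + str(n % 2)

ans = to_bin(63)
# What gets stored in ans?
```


to_bin(63)
= to_bin(31) + "1"
= to_bin(15) + "1" + "1"
= to_bin(7) + "1" + "1" + "1"
= to_bin(3) + "1" + "1" + "1" + "1"
= to_bin(1) + "1" + "1" + "1" + "1" + "1"
= "1" + "1" + "1" + "1" + "1" + "1"
= "111111"


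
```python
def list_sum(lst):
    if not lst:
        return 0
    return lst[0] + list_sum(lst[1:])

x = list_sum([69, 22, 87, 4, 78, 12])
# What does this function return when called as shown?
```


list_sum([69, 22, 87, 4, 78, 12])
= 69 + list_sum([22, 87, 4, 78, 12])
= 69 + 22 + list_sum([87, 4, 78, 12])
= 69 + 22 + 87 + list_sum([4, 78, 12])
= 69 + 22 + 87 + 4 + list_sum([78, 12])
= 69 + 22 + 87 + 4 + 78 + list_sum([12])
= 69 + 22 + 87 + 4 + 78 + 12 + list_sum([])
= 69 + 22 + 87 + 4 + 78 + 12 + 0
= 272


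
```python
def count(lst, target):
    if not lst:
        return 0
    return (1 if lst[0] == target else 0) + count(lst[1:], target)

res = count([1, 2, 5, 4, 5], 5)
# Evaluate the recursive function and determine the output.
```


count([1, 2, 5, 4, 5], 5)
lst[0]=1 != 5: 0 + count([2, 5, 4, 5], 5)
lst[0]=2 != 5: 0 + count([5, 4, 5], 5)
lst[0]=5 == 5: 1 + count([4, 5], 5)
lst[0]=4 != 5: 0 + count([5], 5)
lst[0]=5 == 5: 1 + count([], 5)
= 2


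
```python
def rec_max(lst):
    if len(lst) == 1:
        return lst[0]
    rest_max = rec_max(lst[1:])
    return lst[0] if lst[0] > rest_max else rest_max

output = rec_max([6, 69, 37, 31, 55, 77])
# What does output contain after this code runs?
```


rec_max([6, 69, 37, 31, 55, 77])
= compare 6 with rec_max([69, 37, 31, 55, 77])
= compare 69 with rec_max([37, 31, 55, 77])
= compare 37 with rec_max([31, 55, 77])
= compare 31 with rec_max([55, 77])
= compare 55 with rec_max([77])
Base: rec_max([77]) = 77
compare 55 with 77: max = 77
compare 31 with 77: max = 77
compare 37 with 77: max = 77
compare 69 with 77: max = 77
compare 6 with 77: max = 77
= 77


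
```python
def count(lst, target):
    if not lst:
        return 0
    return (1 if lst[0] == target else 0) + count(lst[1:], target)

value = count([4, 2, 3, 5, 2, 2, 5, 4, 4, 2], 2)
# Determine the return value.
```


count([4, 2, 3, 5, 2, 2, 5, 4, 4, 2], 2)
lst[0]=4 != 2: 0 + count([2, 3, 5, 2, 2, 5, 4, 4, 2], 2)
lst[0]=2 == 2: 1 + count([3, 5, 2, 2, 5, 4, 4, 2], 2)
lst[0]=3 != 2: 0 + count([5, 2, 2, 5, 4, 4, 2], 2)
lst[0]=5 != 2: 0 + count([2, 2, 5, 4, 4, 2], 2)
lst[0]=2 == 2: 1 + count([2, 5, 4, 4, 2], 2)
lst[0]=2 == 2: 1 + count([5, 4, 4, 2], 2)
lst[0]=5 != 2: 0 + count([4, 4, 2], 2)
lst[0]=4 != 2: 0 + count([4, 2], 2)
lst[0]=4 != 2: 0 + count([2], 2)
lst[0]=2 == 2: 1 + count([], 2)
= 4


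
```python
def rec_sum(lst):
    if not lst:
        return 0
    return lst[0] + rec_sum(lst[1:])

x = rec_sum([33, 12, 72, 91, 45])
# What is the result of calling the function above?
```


rec_sum([33, 12, 72, 91, 45])
= 33 + rec_sum([12, 72, 91, 45])
= 33 + 12 + rec_sum([72, 91, 45])
= 33 + 12 + 72 + rec_sum([91, 45])
= 33 + 12 + 72 + 91 + rec_sum([45])
= 33 + 12 + 72 + 91 + 45 + rec_sum([])
= 33 + 12 + 72 + 91 + 45 + 0
= 253


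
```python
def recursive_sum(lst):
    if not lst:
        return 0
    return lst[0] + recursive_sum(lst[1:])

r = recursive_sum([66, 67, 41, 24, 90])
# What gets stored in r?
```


recursive_sum([66, 67, 41, 24, 90])
= 66 + recursive_sum([67, 41, 24, 90])
= 66 + 67 + recursive_sum([41, 24, 90])
= 66 + 67 + 41 + recursive_sum([24, 90])
= 66 + 67 + 41 + 24 + recursive_sum([90])
= 66 + 67 + 41 + 24 + 90 + recursive_sum([])
= 66 + 67 + 41 + 24 + 90 + 0
= 288


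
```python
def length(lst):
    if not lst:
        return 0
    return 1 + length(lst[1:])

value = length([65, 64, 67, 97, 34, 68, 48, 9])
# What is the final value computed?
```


length([65, 64, 67, 97, 34, 68, 48, 9])
= 1 + length([64, 67, 97, 34, 68, 48, 9])
= 1 + 1 + length([67, 97, 34, 68, 48, 9])
= 1 + 1 + 1 + length([97, 34, 68, 48, 9])
= 1 + 1 + 1 + 1 + length([34, 68, 48, 9])
= 1 + 1 + 1 + 1 + 1 + length([68, 48, 9])
= 1 + 1 + 1 + 1 + 1 + 1 + length([48, 9])
= 1 + 1 + 1 + 1 + 1 + 1 + 1 + length([9])
= 1 + 1 + 1 + 1 + 1 + 1 + 1 + 1 + length([])
= 1 + 1 + 1 + 1 + 1 + 1 + 1 + 1 + 0
= 8


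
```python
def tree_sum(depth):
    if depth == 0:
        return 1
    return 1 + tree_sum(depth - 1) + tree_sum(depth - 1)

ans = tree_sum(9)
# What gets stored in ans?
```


tree_sum(9)
= 1 + tree_sum(8) + tree_sum(8)
= 1 + 2 * tree_sum(8)
tree_sum(k) = 2^(k+1) - 1
tree_sum(0) = 1
tree_sum(1) = 3
tree_sum(2) = 7
tree_sum(3) = 15
tree_sum(4) = 31
tree_sum(9) = 2^10 - 1 = 1023


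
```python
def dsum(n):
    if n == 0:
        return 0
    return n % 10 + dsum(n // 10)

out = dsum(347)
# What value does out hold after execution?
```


dsum(347)
= 7 + dsum(34)
= 7 + 4 + dsum(3)
= 7 + 4 + 3 + dsum(0)
= 7 + 4 + 3 + 0
= 14


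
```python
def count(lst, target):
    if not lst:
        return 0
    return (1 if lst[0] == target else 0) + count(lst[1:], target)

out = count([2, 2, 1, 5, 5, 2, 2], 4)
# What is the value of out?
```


count([2, 2, 1, 5, 5, 2, 2], 4)
lst[0]=2 != 4: 0 + count([2, 1, 5, 5, 2, 2], 4)
lst[0]=2 != 4: 0 + count([1, 5, 5, 2, 2], 4)
lst[0]=1 != 4: 0 + count([5, 5, 2, 2], 4)
lst[0]=5 != 4: 0 + count([5, 2, 2], 4)
lst[0]=5 != 4: 0 + count([2, 2], 4)
lst[0]=2 != 4: 0 + count([2], 4)
lst[0]=2 != 4: 0 + count([], 4)
= 0


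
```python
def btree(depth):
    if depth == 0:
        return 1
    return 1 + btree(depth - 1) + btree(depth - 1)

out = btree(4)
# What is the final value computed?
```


btree(4)
= 1 + btree(3) + btree(3)
= 1 + 2 * btree(3)
btree(k) = 2^(k+1) - 1
btree(0) = 1
btree(1) = 3
btree(2) = 7
btree(3) = 15
btree(4) = 31
btree(4) = 2^5 - 1 = 31


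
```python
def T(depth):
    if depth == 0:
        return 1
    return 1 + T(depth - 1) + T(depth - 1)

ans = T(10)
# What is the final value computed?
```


T(10)
= 1 + T(9) + T(9)
= 1 + 2 * T(9)
T(k) = 2^(k+1) - 1
T(0) = 1
T(1) = 3
T(2) = 7
T(3) = 15
T(4) = 31
T(10) = 2^11 - 1 = 2047


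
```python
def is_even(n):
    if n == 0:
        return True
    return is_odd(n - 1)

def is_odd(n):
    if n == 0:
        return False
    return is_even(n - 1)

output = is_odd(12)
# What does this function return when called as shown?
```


is_odd(12)
= is_even(11)
= is_odd(10)
= is_even(9)
= is_odd(8)
= is_even(7)
= is_odd(6)
= is_even(5)
= is_odd(4)
= is_even(3)
= is_odd(2)
= is_even(1)
= is_odd(0)
n == 0: return False
= False


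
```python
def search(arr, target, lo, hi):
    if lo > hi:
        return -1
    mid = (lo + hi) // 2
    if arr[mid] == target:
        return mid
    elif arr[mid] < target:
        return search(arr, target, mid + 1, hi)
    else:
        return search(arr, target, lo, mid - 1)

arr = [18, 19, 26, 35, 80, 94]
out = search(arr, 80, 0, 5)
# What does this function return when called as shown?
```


search(arr, 80, 0, 5)
lo=0, hi=5, mid=2, arr[mid]=26
26 < 80, search right half
lo=3, hi=5, mid=4, arr[mid]=80
arr[4] == 80, found at index 4
= 4


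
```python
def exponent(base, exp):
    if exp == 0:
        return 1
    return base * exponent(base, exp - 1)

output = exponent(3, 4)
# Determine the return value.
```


exponent(3, 4)
= 3 * exponent(3, 3)
= 3 * 3 * exponent(3, 2)
= 3 * 3 * 3 * exponent(3, 1)
= 3 * 3 * 3 * 3 * exponent(3, 0)
= 3 * 3 * 3 * 3 * 1
= 81


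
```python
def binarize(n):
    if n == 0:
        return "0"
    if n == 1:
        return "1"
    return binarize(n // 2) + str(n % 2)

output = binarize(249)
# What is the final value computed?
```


binarize(249)
= binarize(124) + "1"
= binarize(62) + "0" + "1"
= binarize(31) + "0" + "0" + "1"
= binarize(15) + "1" + "0" + "0" + "1"
= binarize(7) + "1" + "1" + "0" + "0" + "1"
= binarize(3) + "1" + "1" + "1" + "0" + "0" + "1"
= binarize(1) + "1" + "1" + "1" + "1" + "0" + "0" + "1"
= "1" + "1" + "1" + "1" + "1" + "0" + "0" + "1"
= "11111001"


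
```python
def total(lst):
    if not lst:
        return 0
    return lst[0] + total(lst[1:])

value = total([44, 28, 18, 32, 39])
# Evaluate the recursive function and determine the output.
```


total([44, 28, 18, 32, 39])
= 44 + total([28, 18, 32, 39])
= 44 + 28 + total([18, 32, 39])
= 44 + 28 + 18 + total([32, 39])
= 44 + 28 + 18 + 32 + total([39])
= 44 + 28 + 18 + 32 + 39 + total([])
= 44 + 28 + 18 + 32 + 39 + 0
= 161


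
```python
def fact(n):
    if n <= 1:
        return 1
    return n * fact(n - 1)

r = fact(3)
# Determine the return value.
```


fact(3)
= 3 * fact(2)
= 3 * 2 * fact(1)
= 3 * 2 * 1
= 6


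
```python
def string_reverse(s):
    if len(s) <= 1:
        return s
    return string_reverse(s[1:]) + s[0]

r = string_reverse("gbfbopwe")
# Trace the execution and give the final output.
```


string_reverse("gbfbopwe")
= string_reverse("bfbopwe") + "g"
= string_reverse("fbopwe") + "b" + "g"
= string_reverse("bopwe") + "f" + "b" + "g"
= string_reverse("opwe") + "b" + "f" + "b" + "g"
= string_reverse("pwe") + "o" + "b" + "f" + "b" + "g"
= string_reverse("we") + "p" + "o" + "b" + "f" + "b" + "g"
= string_reverse("e") + "w" + "p" + "o" + "b" + "f" + "b" + "g"
= "e" + "w" + "p" + "o" + "b" + "f" + "b" + "g"
= "ewpobfbg"


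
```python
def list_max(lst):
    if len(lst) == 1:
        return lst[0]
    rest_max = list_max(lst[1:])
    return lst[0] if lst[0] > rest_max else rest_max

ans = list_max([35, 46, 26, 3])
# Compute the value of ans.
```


list_max([35, 46, 26, 3])
= compare 35 with list_max([46, 26, 3])
= compare 46 with list_max([26, 3])
= compare 26 with list_max([3])
Base: list_max([3]) = 3
compare 26 with 3: max = 26
compare 46 with 26: max = 46
compare 35 with 46: max = 46
= 46


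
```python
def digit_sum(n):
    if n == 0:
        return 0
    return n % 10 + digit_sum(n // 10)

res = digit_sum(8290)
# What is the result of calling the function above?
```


digit_sum(8290)
= 0 + digit_sum(829)
= 0 + 9 + digit_sum(82)
= 0 + 9 + 2 + digit_sum(8)
= 0 + 9 + 2 + 8 + digit_sum(0)
= 0 + 9 + 2 + 8 + 0
= 19


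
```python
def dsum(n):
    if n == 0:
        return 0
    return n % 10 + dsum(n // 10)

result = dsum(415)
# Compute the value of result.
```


dsum(415)
= 5 + dsum(41)
= 5 + 1 + dsum(4)
= 5 + 1 + 4 + dsum(0)
= 5 + 1 + 4 + 0
= 10


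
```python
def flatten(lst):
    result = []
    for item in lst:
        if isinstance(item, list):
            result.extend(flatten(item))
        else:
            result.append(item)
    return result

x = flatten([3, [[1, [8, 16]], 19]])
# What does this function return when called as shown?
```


flatten([3, [[1, [8, 16]], 19]])
Processing each element:
  3 is not a list -> append 3
  [[1, [8, 16]], 19] is a list -> flatten recursively -> [1, 8, 16, 19]
= [3, 1, 8, 16, 19]


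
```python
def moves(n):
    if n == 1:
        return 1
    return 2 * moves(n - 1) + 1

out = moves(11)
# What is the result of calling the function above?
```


moves(11)
= 2 * moves(10) + 1
= 2 * (2 * moves(9) + 1) + 1
= 2 * (2 * (2 * moves(8) + 1) + 1) + 1
= 2 * (2 * (2 * (2 * moves(7) + 1) + 1) + 1) + 1
= 2 * (2 * (2 * (2 * (2 * moves(6) + 1) + 1) + 1) + 1) + 1
= 2 * (2 * (2 * (2 * (2 * (2 * moves(5) + 1) + 1) + 1) + 1) + 1) + 1
= 2 * (2 * (2 * (2 * (2 * (2 * (2 * moves(4) + 1) + 1) + 1) + 1) + 1) + 1) + 1
= 2 * (2 * (2 * (2 * (2 * (2 * (2 * (2 * moves(3) + 1) + 1) + 1) + 1) + 1) + 1) + 1) + 1
= 2 * (2 * (2 * (2 * (2 * (2 * (2 * (2 * (2 * moves(2) + 1) + 1) + 1) + 1) + 1) + 1) + 1) + 1) + 1
= 2 * (2 * (2 * (2 * (2 * (2 * (2 * (2 * (2 * (2 * moves(1) + 1) + 1) + 1) + 1) + 1) + 1) + 1) + 1) + 1) + 1
Now compute bottom-up:
moves(1) = 1
moves(2) = 2 * 1 + 1 = 3
moves(3) = 2 * 3 + 1 = 7
moves(4) = 2 * 7 + 1 = 15
moves(5) = 2 * 15 + 1 = 31
moves(6) = 2 * 31 + 1 = 63
moves(7) = 2 * 63 + 1 = 127
moves(8) = 2 * 127 + 1 = 255
moves(9) = 2 * 255 + 1 = 511
moves(10) = 2 * 511 + 1 = 1023
moves(11) = 2 * 1023 + 1 = 2047
= 2047


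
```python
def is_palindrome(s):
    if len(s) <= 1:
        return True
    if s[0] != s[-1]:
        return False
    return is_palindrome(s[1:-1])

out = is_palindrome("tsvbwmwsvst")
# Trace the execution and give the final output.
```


is_palindrome("tsvbwmwsvst")
"tsvbwmwsvst": s[0]='t' == s[-1]='t' -> is_palindrome("svbwmwsvs")
"svbwmwsvs": s[0]='s' == s[-1]='s' -> is_palindrome("vbwmwsv")
"vbwmwsv": s[0]='v' == s[-1]='v' -> is_palindrome("bwmws")
"bwmws": s[0]='b' != s[-1]='s' -> False
= False


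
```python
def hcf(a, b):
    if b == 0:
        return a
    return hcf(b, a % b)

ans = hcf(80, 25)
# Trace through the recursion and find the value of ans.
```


hcf(80, 25)
= hcf(25, 80 % 25) = hcf(25, 5)
= hcf(5, 25 % 5) = hcf(5, 0)
b == 0, return a = 5


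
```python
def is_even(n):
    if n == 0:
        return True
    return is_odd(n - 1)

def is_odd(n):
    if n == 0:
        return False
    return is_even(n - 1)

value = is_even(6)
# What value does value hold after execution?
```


is_even(6)
= is_odd(5)
= is_even(4)
= is_odd(3)
= is_even(2)
= is_odd(1)
= is_even(0)
n == 0: return True
= True


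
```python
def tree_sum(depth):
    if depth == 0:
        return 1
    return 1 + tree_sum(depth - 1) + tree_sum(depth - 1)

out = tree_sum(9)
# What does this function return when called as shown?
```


tree_sum(9)
= 1 + tree_sum(8) + tree_sum(8)
= 1 + 2 * tree_sum(8)
tree_sum(k) = 2^(k+1) - 1
tree_sum(0) = 1
tree_sum(1) = 3
tree_sum(2) = 7
tree_sum(3) = 15
tree_sum(4) = 31
tree_sum(9) = 2^10 - 1 = 1023


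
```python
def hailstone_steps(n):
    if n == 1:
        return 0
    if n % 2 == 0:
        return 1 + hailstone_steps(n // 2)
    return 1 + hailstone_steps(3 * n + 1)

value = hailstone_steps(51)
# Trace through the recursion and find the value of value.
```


hailstone_steps(51)
51 is odd -> 3*51+1 = 154 -> hailstone_steps(154)
154 is even -> hailstone_steps(77)
77 is odd -> 3*77+1 = 232 -> hailstone_steps(232)
232 is even -> hailstone_steps(116)
116 is even -> hailstone_steps(58)
58 is even -> hailstone_steps(29)
29 is odd -> 3*29+1 = 88 -> hailstone_steps(88)
88 is even -> hailstone_steps(44)
44 is even -> hailstone_steps(22)
22 is even -> hailstone_steps(11)
11 is odd -> 3*11+1 = 34 -> hailstone_steps(34)
34 is even -> hailstone_steps(17)
17 is odd -> 3*17+1 = 52 -> hailstone_steps(52)
52 is even -> hailstone_steps(26)
26 is even -> hailstone_steps(13)
13 is odd -> 3*13+1 = 40 -> hailstone_steps(40)
40 is even -> hailstone_steps(20)
20 is even -> hailstone_steps(10)
10 is even -> hailstone_steps(5)
5 is odd -> 3*5+1 = 16 -> hailstone_steps(16)
16 is even -> hailstone_steps(8)
8 is even -> hailstone_steps(4)
4 is even -> hailstone_steps(2)
2 is even -> hailstone_steps(1)
Reached 1 after 24 steps
= 24


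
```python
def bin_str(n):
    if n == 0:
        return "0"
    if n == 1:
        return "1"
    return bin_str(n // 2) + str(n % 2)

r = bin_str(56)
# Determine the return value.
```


bin_str(56)
= bin_str(28) + "0"
= bin_str(14) + "0" + "0"
= bin_str(7) + "0" + "0" + "0"
= bin_str(3) + "1" + "0" + "0" + "0"
= bin_str(1) + "1" + "1" + "0" + "0" + "0"
= "1" + "1" + "1" + "0" + "0" + "0"
= "111000"


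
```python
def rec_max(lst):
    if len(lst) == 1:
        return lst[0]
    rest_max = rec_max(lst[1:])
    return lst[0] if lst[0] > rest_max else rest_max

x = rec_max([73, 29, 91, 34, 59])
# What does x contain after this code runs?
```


rec_max([73, 29, 91, 34, 59])
= compare 73 with rec_max([29, 91, 34, 59])
= compare 29 with rec_max([91, 34, 59])
= compare 91 with rec_max([34, 59])
= compare 34 with rec_max([59])
Base: rec_max([59]) = 59
compare 34 with 59: max = 59
compare 91 with 59: max = 91
compare 29 with 91: max = 91
compare 73 with 91: max = 91
= 91


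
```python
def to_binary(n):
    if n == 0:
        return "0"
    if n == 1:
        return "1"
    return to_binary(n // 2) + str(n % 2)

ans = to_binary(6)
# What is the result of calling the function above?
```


to_binary(6)
= to_binary(3) + "0"
= to_binary(1) + "1" + "0"
= "1" + "1" + "0"
= "110"


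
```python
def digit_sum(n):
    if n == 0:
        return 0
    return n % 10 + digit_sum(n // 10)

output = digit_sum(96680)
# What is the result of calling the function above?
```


digit_sum(96680)
= 0 + digit_sum(9668)
= 0 + 8 + digit_sum(966)
= 0 + 8 + 6 + digit_sum(96)
= 0 + 8 + 6 + 6 + digit_sum(9)
= 0 + 8 + 6 + 6 + 9 + digit_sum(0)
= 0 + 8 + 6 + 6 + 9 + 0
= 29


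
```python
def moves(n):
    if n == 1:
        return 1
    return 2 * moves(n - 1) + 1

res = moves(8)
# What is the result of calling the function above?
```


moves(8)
= 2 * moves(7) + 1
= 2 * (2 * moves(6) + 1) + 1
= 2 * (2 * (2 * moves(5) + 1) + 1) + 1
= 2 * (2 * (2 * (2 * moves(4) + 1) + 1) + 1) + 1
= 2 * (2 * (2 * (2 * (2 * moves(3) + 1) + 1) + 1) + 1) + 1
= 2 * (2 * (2 * (2 * (2 * (2 * moves(2) + 1) + 1) + 1) + 1) + 1) + 1
= 2 * (2 * (2 * (2 * (2 * (2 * (2 * moves(1) + 1) + 1) + 1) + 1) + 1) + 1) + 1
Now compute bottom-up:
moves(1) = 1
moves(2) = 2 * 1 + 1 = 3
moves(3) = 2 * 3 + 1 = 7
moves(4) = 2 * 7 + 1 = 15
moves(5) = 2 * 15 + 1 = 31
moves(6) = 2 * 31 + 1 = 63
moves(7) = 2 * 63 + 1 = 127
moves(8) = 2 * 127 + 1 = 255
= 255


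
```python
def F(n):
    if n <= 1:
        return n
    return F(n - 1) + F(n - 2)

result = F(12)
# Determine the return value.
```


F(12)
= F(11) + F(10)
= (F(10) + F(9)) + F(10)
Computing bottom-up: F(0)=0, F(1)=1, F(2)=1, F(3)=2, F(4)=3, F(5)=5, F(6)=8, F(7)=13, F(8)=21, F(9)=34, F(10)=55, F(11)=89, F(12)=144
= 144


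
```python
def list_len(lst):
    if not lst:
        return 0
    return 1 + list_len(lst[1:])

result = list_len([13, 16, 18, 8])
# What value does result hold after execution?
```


list_len([13, 16, 18, 8])
= 1 + list_len([16, 18, 8])
= 1 + 1 + list_len([18, 8])
= 1 + 1 + 1 + list_len([8])
= 1 + 1 + 1 + 1 + list_len([])
= 1 + 1 + 1 + 1 + 0
= 4


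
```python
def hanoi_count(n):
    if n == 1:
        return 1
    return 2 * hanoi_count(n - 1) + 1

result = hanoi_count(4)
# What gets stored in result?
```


hanoi_count(4)
= 2 * hanoi_count(3) + 1
= 2 * (2 * hanoi_count(2) + 1) + 1
= 2 * (2 * (2 * hanoi_count(1) + 1) + 1) + 1
Now compute bottom-up:
hanoi_count(1) = 1
hanoi_count(2) = 2 * 1 + 1 = 3
hanoi_count(3) = 2 * 3 + 1 = 7
hanoi_count(4) = 2 * 7 + 1 = 15
= 15


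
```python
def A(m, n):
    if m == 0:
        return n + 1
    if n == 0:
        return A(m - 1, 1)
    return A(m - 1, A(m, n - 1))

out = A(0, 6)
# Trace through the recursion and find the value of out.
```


A(0, 6)
m == 0: return 6 + 1 = 7
= 7


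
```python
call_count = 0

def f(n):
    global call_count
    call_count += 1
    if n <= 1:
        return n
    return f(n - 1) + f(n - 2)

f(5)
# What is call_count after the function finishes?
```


f(5) calls f(4) and f(3); each non-base call branches into two more.
Let C(k) = total number of calls made by f(k), including the call to f(k) itself.
Base cases: C(0) = 1, C(1) = 1
Recurrence: C(k) = 1 + C(k-1) + C(k-2)
  C(2) = 1 + C(1) + C(0) = 1 + 1 + 1 = 3
  C(3) = 1 + C(2) + C(1) = 1 + 3 + 1 = 5
  C(4) = 1 + C(3) + C(2) = 1 + 5 + 3 = 9
  C(5) = 1 + C(4) + C(3) = 1 + 9 + 5 = 15
Total calls = C(5) = 15


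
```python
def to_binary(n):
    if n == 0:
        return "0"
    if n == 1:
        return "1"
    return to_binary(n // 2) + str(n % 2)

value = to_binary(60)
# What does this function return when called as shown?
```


to_binary(60)
= to_binary(30) + "0"
= to_binary(15) + "0" + "0"
= to_binary(7) + "1" + "0" + "0"
= to_binary(3) + "1" + "1" + "0" + "0"
= to_binary(1) + "1" + "1" + "1" + "0" + "0"
= "1" + "1" + "1" + "1" + "0" + "0"
= "111100"


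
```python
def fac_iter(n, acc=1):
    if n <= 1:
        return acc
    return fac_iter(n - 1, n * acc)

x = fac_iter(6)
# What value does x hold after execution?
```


fac_iter(6, 1)
= fac_iter(5, 6 * 1) = fac_iter(5, 6)
= fac_iter(4, 5 * 6) = fac_iter(4, 30)
= fac_iter(3, 4 * 30) = fac_iter(3, 120)
= fac_iter(2, 3 * 120) = fac_iter(2, 360)
= fac_iter(1, 2 * 360) = fac_iter(1, 720)
n <= 1, return acc = 720


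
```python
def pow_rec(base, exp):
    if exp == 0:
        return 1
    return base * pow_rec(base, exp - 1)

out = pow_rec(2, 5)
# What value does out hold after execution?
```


pow_rec(2, 5)
= 2 * pow_rec(2, 4)
= 2 * 2 * pow_rec(2, 3)
= 2 * 2 * 2 * pow_rec(2, 2)
= 2 * 2 * 2 * 2 * pow_rec(2, 1)
= 2 * 2 * 2 * 2 * 2 * pow_rec(2, 0)
= 2 * 2 * 2 * 2 * 2 * 1
= 32


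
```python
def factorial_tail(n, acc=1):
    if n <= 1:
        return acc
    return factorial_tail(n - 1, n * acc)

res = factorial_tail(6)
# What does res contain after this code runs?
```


factorial_tail(6, 1)
= factorial_tail(5, 6 * 1) = factorial_tail(5, 6)
= factorial_tail(4, 5 * 6) = factorial_tail(4, 30)
= factorial_tail(3, 4 * 30) = factorial_tail(3, 120)
= factorial_tail(2, 3 * 120) = factorial_tail(2, 360)
= factorial_tail(1, 2 * 360) = factorial_tail(1, 720)
n <= 1, return acc = 720


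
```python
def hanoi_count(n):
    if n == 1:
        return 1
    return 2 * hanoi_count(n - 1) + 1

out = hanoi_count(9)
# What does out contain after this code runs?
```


hanoi_count(9)
= 2 * hanoi_count(8) + 1
= 2 * (2 * hanoi_count(7) + 1) + 1
= 2 * (2 * (2 * hanoi_count(6) + 1) + 1) + 1
= 2 * (2 * (2 * (2 * hanoi_count(5) + 1) + 1) + 1) + 1
= 2 * (2 * (2 * (2 * (2 * hanoi_count(4) + 1) + 1) + 1) + 1) + 1
= 2 * (2 * (2 * (2 * (2 * (2 * hanoi_count(3) + 1) + 1) + 1) + 1) + 1) + 1
= 2 * (2 * (2 * (2 * (2 * (2 * (2 * hanoi_count(2) + 1) + 1) + 1) + 1) + 1) + 1) + 1
= 2 * (2 * (2 * (2 * (2 * (2 * (2 * (2 * hanoi_count(1) + 1) + 1) + 1) + 1) + 1) + 1) + 1) + 1
Now compute bottom-up:
hanoi_count(1) = 1
hanoi_count(2) = 2 * 1 + 1 = 3
hanoi_count(3) = 2 * 3 + 1 = 7
hanoi_count(4) = 2 * 7 + 1 = 15
hanoi_count(5) = 2 * 15 + 1 = 31
hanoi_count(6) = 2 * 31 + 1 = 63
hanoi_count(7) = 2 * 63 + 1 = 127
hanoi_count(8) = 2 * 127 + 1 = 255
hanoi_count(9) = 2 * 255 + 1 = 511
= 511


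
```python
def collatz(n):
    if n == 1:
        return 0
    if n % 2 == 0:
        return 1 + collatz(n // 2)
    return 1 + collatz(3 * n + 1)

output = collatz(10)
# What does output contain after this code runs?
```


collatz(10)
10 is even -> collatz(5)
5 is odd -> 3*5+1 = 16 -> collatz(16)
16 is even -> collatz(8)
8 is even -> collatz(4)
4 is even -> collatz(2)
2 is even -> collatz(1)
Reached 1 after 6 steps
= 6
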